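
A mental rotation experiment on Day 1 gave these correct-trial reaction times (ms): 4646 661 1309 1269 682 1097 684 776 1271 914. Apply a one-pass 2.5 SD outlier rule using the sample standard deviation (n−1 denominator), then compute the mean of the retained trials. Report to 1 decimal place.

n = 10, ΣRT = 13309, M = 1330.900
Σ(x−M)² = 12822532.90; s = √(12822532.90/9) = 1193.619
Cutoffs: 1330.900 ± 2.5·1193.619 → [-1653.1, 4314.9]
Outside: 4646 → excluded.
Retained (n=9): Σ = 8663, mean = 8663/9 = 962.556

962.6 ms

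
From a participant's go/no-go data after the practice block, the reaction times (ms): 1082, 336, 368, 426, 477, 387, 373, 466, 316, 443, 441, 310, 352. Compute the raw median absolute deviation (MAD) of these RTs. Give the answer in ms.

Sorted: 310, 316, 336, 352, 368, 373, 387, 426, 441, 443, 466, 477, 1082 → median = 387
|x − 387|: 695, 51, 19, 39, 90, 0, 14, 79, 71, 56, 54, 77, 35
Sorted deviations: 0, 14, 19, 35, 39, 51, 54, 56, 71, 77, 79, 90, 695 → MAD = 54

54 ms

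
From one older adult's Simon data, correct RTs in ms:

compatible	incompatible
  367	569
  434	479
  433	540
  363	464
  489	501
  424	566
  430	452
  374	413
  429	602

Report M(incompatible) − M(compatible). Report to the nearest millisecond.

M(compatible) = 3743/9 = 415.889
M(incompatible) = 4586/9 = 509.556
Difference = 509.556 − 415.889 = 93.667 ms

94 ms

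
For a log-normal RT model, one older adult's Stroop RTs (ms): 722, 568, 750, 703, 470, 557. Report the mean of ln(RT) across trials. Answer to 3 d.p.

ln(RT): 6.5820, 6.3421, 6.6201, 6.5554, 6.1527, 6.3226
Σ ln(RT) = 38.5749
Mean = 38.5749/6 = 6.42915

6.429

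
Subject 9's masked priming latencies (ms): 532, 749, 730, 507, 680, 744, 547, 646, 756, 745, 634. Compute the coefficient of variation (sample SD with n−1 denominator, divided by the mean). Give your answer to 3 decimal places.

0.144

n = 11, Σ = 7270, M = 660.9091
Σ(x−M)² = 90142.909; s = √(90142.909/10) = 94.9436
CV = 94.9436 / 660.9091 = 0.14366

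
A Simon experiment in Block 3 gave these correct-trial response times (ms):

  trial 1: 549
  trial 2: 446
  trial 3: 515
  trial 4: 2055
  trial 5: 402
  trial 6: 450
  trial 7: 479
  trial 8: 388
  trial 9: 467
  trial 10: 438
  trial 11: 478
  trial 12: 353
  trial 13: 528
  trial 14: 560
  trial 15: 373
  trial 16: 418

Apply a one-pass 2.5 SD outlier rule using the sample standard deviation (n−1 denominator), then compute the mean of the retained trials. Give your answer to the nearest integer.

456 ms

n = 16, ΣRT = 8899, M = 556.188
Σ(x−M)² = 2452406.44; s = √(2452406.44/15) = 404.344
Cutoffs: 556.188 ± 2.5·404.344 → [-454.7, 1567.0]
Outside: 2055 → excluded.
Retained (n=15): Σ = 6844, mean = 6844/15 = 456.267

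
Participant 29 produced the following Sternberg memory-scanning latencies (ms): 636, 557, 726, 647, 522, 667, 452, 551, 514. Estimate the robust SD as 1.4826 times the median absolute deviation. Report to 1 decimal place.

117.1 ms

Sorted: 452, 514, 522, 551, 557, 636, 647, 667, 726 → median = 557
|x − 557| sorted: 0, 6, 35, 43, 79, 90, 105, 110, 169 → MAD = 79
Robust SD ≈ 1.4826 × 79 = 117.125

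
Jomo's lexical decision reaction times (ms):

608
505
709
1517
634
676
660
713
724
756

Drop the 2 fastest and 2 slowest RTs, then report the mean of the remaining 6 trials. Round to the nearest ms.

686 ms

Sorted: 505, 608, 634, 660, 676, 709, 713, 724, 756, 1517
Drop lowest 2 (505, 608) and highest 2 (756, 1517)
Remaining (n=6): Σ = 4116, mean = 4116/6 = 686.000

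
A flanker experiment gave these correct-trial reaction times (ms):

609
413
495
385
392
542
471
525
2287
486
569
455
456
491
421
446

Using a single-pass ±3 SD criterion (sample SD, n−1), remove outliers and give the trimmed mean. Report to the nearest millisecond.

477 ms

n = 16, ΣRT = 9443, M = 590.188
Σ(x−M)² = 3128978.44; s = √(3128978.44/15) = 456.726
Cutoffs: 590.188 ± 3·456.726 → [-780.0, 1960.4]
Outside: 2287 → excluded.
Retained (n=15): Σ = 7156, mean = 7156/15 = 477.067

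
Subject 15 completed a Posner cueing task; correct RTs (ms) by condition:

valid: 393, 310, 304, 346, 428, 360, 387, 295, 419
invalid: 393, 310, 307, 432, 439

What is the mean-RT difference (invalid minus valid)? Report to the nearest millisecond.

16 ms

M(valid) = 3242/9 = 360.222
M(invalid) = 1881/5 = 376.200
Difference = 376.200 − 360.222 = 15.978 ms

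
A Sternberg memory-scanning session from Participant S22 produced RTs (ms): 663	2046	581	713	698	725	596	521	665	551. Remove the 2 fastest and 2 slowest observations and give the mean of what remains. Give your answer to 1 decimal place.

652.7 ms

Sorted: 521, 551, 581, 596, 663, 665, 698, 713, 725, 2046
Drop lowest 2 (521, 551) and highest 2 (725, 2046)
Remaining (n=6): Σ = 3916, mean = 3916/6 = 652.667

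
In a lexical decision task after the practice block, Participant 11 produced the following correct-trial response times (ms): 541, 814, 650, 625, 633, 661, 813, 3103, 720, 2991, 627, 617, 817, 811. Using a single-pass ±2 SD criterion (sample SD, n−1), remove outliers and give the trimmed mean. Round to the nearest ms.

n = 14, ΣRT = 14423, M = 1030.214
Σ(x−M)² = 9600318.36; s = √(9600318.36/13) = 859.352
Cutoffs: 1030.214 ± 2·859.352 → [-688.5, 2748.9]
Outside: 2991, 3103 → excluded.
Retained (n=12): Σ = 8329, mean = 8329/12 = 694.083

694 ms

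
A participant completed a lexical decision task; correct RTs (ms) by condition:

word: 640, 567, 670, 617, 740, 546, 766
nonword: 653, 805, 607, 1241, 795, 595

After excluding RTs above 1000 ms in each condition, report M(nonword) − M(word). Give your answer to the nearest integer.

nonword: exclude 1241
M(word) = 4546/7 = 649.429
M(nonword) = 3455/5 = 691.000
Difference = 691.000 − 649.429 = 41.571 ms

42 ms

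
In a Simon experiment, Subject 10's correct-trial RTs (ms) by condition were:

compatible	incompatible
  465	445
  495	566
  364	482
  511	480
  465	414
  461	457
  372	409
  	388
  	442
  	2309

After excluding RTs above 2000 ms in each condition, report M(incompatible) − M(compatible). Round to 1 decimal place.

incompatible: exclude 2309
M(compatible) = 3133/7 = 447.571
M(incompatible) = 4083/9 = 453.667
Difference = 453.667 − 447.571 = 6.095 ms

6.1 ms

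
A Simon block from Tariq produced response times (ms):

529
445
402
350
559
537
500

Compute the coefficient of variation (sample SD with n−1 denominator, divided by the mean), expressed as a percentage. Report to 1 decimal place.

16.4%

n = 7, Σ = 3322, M = 474.5714
Σ(x−M)² = 36293.714; s = √(36293.714/6) = 77.7750
CV = 77.7750 / 474.5714 = 0.16388 = 16.388%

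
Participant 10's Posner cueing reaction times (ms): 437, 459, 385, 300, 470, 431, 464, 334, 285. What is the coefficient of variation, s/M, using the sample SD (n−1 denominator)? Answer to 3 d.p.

0.184

n = 9, Σ = 3565, M = 396.1111
Σ(x−M)² = 42476.889; s = √(42476.889/8) = 72.8671
CV = 72.8671 / 396.1111 = 0.18396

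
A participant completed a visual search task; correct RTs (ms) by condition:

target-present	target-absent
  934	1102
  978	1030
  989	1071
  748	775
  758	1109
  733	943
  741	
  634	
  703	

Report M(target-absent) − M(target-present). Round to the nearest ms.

M(target-present) = 7218/9 = 802.000
M(target-absent) = 6030/6 = 1005.000
Difference = 1005.000 − 802.000 = 203.000 ms

203 ms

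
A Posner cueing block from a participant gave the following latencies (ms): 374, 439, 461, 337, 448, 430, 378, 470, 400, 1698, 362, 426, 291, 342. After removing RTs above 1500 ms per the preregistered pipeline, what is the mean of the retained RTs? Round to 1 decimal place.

396.8 ms

Excluded: 1698
Retained (n=13): Σ = 5158
Mean = 5158/13 = 396.7692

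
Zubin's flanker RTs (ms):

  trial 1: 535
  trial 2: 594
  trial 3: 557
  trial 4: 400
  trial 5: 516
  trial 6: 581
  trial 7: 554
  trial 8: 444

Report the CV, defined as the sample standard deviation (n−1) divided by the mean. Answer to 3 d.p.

0.130

n = 8, Σ = 4181, M = 522.6250
Σ(x−M)² = 32083.875; s = √(32083.875/7) = 67.7009
CV = 67.7009 / 522.6250 = 0.12954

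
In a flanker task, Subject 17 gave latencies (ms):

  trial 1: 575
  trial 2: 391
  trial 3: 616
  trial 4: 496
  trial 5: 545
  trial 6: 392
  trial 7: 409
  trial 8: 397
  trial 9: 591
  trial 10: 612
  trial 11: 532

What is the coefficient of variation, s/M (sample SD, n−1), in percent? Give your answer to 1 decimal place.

n = 11, Σ = 5556, M = 505.0909
Σ(x−M)² = 85120.909; s = √(85120.909/10) = 92.2610
CV = 92.2610 / 505.0909 = 0.18266 = 18.266%

18.3%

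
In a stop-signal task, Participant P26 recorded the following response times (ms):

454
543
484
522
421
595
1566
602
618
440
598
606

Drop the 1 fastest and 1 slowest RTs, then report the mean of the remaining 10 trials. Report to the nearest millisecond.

Sorted: 421, 440, 454, 484, 522, 543, 595, 598, 602, 606, 618, 1566
Drop lowest 1 (421) and highest 1 (1566)
Remaining (n=10): Σ = 5462, mean = 5462/10 = 546.200

546 ms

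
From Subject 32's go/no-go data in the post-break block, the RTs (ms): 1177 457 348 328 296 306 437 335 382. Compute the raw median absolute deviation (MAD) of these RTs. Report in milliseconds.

42 ms

Sorted: 296, 306, 328, 335, 348, 382, 437, 457, 1177 → median = 348
|x − 348|: 829, 109, 0, 20, 52, 42, 89, 13, 34
Sorted deviations: 0, 13, 20, 34, 42, 52, 89, 109, 829 → MAD = 42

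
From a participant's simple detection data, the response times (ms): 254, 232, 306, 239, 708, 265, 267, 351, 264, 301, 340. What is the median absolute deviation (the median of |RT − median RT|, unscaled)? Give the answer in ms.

Sorted: 232, 239, 254, 264, 265, 267, 301, 306, 340, 351, 708 → median = 267
|x − 267|: 13, 35, 39, 28, 441, 2, 0, 84, 3, 34, 73
Sorted deviations: 0, 2, 3, 13, 28, 34, 35, 39, 73, 84, 441 → MAD = 34

34 ms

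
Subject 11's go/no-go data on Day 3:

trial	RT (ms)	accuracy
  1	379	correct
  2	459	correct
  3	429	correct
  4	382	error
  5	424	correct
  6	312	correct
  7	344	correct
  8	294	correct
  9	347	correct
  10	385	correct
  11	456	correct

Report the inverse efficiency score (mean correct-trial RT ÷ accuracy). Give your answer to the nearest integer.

Correct trials (n=10): 379, 459, 429, 424, 312, 344, 294, 347, 385, 456
Mean correct RT = 3829/10 = 382.9000 ms
Proportion correct = 10/11
IES = 382.9000 / (10/11) = 421.190 ms

421 ms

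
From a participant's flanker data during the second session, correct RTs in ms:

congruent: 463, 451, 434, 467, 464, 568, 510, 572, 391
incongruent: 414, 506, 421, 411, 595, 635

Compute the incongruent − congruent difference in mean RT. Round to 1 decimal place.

17.0 ms

M(congruent) = 4320/9 = 480.000
M(incongruent) = 2982/6 = 497.000
Difference = 497.000 − 480.000 = 17.000 ms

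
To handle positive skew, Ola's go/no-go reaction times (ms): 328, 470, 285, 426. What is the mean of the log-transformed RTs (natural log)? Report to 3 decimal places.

ln(RT): 5.7930, 6.1527, 5.6525, 6.0544
Σ ln(RT) = 23.6527
Mean = 23.6527/4 = 5.91317

5.913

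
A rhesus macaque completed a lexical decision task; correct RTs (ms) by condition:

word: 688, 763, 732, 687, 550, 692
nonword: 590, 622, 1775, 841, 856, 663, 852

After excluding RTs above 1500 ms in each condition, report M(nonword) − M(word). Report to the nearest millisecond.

nonword: exclude 1775
M(word) = 4112/6 = 685.333
M(nonword) = 4424/6 = 737.333
Difference = 737.333 − 685.333 = 52.000 ms

52 ms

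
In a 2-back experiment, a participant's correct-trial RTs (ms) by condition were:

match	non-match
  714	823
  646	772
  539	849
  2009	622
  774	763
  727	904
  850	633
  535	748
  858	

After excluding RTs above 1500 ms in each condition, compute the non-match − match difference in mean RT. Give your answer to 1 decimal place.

58.9 ms

match: exclude 2009
M(match) = 5643/8 = 705.375
M(non-match) = 6114/8 = 764.250
Difference = 764.250 − 705.375 = 58.875 ms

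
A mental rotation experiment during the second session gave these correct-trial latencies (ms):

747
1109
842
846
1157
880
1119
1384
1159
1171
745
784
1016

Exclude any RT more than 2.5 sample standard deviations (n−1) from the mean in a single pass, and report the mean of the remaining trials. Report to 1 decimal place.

n = 13, ΣRT = 12959, M = 996.846
Σ(x−M)² = 491565.69; s = √(491565.69/12) = 202.395
Cutoffs: 996.846 ± 2.5·202.395 → [490.9, 1502.8]
No RTs fall outside the cutoffs; all 13 retained. Mean = 12959/13 = 996.846

996.8 ms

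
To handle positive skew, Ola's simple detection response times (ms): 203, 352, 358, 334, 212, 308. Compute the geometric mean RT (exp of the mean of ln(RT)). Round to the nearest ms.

ln(RT): 5.3132, 5.8636, 5.8805, 5.8111, 5.3566, 5.7301
Mean ln(RT) = 33.9552/6 = 5.65920
Geometric mean = exp(5.65920) = 286.92 ms

287 ms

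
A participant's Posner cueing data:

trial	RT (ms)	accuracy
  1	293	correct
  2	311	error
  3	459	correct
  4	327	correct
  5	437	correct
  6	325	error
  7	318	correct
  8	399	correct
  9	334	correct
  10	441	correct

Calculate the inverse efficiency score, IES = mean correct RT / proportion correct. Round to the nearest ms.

470 ms

Correct trials (n=8): 293, 459, 327, 437, 318, 399, 334, 441
Mean correct RT = 3008/8 = 376.0000 ms
Proportion correct = 8/10
IES = 376.0000 / (8/10) = 470.000 ms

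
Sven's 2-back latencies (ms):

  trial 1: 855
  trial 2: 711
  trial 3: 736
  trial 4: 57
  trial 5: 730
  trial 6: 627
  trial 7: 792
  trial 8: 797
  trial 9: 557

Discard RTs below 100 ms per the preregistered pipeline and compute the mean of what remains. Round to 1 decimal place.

Excluded: 57
Retained (n=8): Σ = 5805
Mean = 5805/8 = 725.6250

725.6 ms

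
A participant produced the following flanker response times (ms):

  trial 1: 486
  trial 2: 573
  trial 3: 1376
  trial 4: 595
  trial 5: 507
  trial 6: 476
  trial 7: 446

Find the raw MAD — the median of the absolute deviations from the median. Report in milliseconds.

Sorted: 446, 476, 486, 507, 573, 595, 1376 → median = 507
|x − 507|: 21, 66, 869, 88, 0, 31, 61
Sorted deviations: 0, 21, 31, 61, 66, 88, 869 → MAD = 61

61 ms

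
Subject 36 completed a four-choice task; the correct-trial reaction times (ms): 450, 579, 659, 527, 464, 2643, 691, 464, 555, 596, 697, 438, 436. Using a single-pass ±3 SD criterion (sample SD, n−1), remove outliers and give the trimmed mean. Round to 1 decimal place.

546.3 ms

n = 13, ΣRT = 9199, M = 707.615
Σ(x−M)² = 4164909.08; s = √(4164909.08/12) = 589.131
Cutoffs: 707.615 ± 3·589.131 → [-1059.8, 2475.0]
Outside: 2643 → excluded.
Retained (n=12): Σ = 6556, mean = 6556/12 = 546.333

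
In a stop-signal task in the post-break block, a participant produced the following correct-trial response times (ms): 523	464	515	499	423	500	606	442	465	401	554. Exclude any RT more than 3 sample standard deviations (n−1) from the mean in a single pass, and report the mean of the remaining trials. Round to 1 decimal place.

n = 11, ΣRT = 5392, M = 490.182
Σ(x−M)² = 35461.64; s = √(35461.64/10) = 59.550
Cutoffs: 490.182 ± 3·59.550 → [311.5, 668.8]
No RTs fall outside the cutoffs; all 11 retained. Mean = 5392/11 = 490.182

490.2 ms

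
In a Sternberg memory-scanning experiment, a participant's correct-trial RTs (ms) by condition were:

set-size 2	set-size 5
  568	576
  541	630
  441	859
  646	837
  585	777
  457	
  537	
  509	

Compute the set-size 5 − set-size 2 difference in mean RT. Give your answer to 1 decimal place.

200.3 ms

M(set-size 2) = 4284/8 = 535.500
M(set-size 5) = 3679/5 = 735.800
Difference = 735.800 − 535.500 = 200.300 ms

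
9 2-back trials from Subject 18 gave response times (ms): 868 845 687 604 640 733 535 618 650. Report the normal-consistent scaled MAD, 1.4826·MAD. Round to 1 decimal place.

Sorted: 535, 604, 618, 640, 650, 687, 733, 845, 868 → median = 650
|x − 650| sorted: 0, 10, 32, 37, 46, 83, 115, 195, 218 → MAD = 46
Robust SD ≈ 1.4826 × 46 = 68.200

68.2 ms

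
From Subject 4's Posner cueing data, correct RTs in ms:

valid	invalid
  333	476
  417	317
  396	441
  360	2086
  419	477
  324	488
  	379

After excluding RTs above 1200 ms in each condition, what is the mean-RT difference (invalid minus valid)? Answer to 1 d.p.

invalid: exclude 2086
M(valid) = 2249/6 = 374.833
M(invalid) = 2578/6 = 429.667
Difference = 429.667 − 374.833 = 54.833 ms

54.8 ms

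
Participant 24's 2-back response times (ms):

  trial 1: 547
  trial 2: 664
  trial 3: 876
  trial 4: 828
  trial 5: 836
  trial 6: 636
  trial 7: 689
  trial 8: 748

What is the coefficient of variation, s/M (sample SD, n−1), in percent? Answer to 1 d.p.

n = 8, Σ = 5824, M = 728.0000
Σ(x−M)² = 90810.000; s = √(90810.000/7) = 113.8985
CV = 113.8985 / 728.0000 = 0.15645 = 15.645%

15.6%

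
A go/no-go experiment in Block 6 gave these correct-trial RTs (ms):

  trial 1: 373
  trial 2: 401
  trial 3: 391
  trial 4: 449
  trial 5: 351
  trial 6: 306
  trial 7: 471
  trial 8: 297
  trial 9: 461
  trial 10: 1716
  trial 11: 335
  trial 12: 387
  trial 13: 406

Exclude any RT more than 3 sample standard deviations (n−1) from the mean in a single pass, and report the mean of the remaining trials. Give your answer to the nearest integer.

n = 13, ΣRT = 6344, M = 488.000
Σ(x−M)² = 1669434.00; s = √(1669434.00/12) = 372.987
Cutoffs: 488.000 ± 3·372.987 → [-631.0, 1607.0]
Outside: 1716 → excluded.
Retained (n=12): Σ = 4628, mean = 4628/12 = 385.667

386 ms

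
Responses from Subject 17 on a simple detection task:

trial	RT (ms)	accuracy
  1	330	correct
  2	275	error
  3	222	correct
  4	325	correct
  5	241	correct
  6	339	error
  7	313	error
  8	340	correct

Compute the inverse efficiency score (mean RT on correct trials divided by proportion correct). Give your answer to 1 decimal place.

466.6 ms

Correct trials (n=5): 330, 222, 325, 241, 340
Mean correct RT = 1458/5 = 291.6000 ms
Proportion correct = 5/8
IES = 291.6000 / (5/8) = 466.560 ms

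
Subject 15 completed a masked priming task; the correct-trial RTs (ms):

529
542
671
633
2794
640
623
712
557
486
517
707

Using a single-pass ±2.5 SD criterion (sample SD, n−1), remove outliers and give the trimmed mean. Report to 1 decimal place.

n = 12, ΣRT = 9411, M = 784.250
Σ(x−M)² = 4468650.25; s = √(4468650.25/11) = 637.370
Cutoffs: 784.250 ± 2.5·637.370 → [-809.2, 2377.7]
Outside: 2794 → excluded.
Retained (n=11): Σ = 6617, mean = 6617/11 = 601.545

601.5 ms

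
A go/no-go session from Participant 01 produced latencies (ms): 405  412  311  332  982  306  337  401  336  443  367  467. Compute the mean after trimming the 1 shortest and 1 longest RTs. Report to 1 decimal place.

381.1 ms

Sorted: 306, 311, 332, 336, 337, 367, 401, 405, 412, 443, 467, 982
Drop lowest 1 (306) and highest 1 (982)
Remaining (n=10): Σ = 3811, mean = 3811/10 = 381.100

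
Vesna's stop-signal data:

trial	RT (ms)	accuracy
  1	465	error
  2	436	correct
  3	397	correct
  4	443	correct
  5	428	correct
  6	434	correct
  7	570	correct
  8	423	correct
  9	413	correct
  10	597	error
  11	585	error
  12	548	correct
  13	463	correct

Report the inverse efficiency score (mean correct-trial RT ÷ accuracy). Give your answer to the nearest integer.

592 ms

Correct trials (n=10): 436, 397, 443, 428, 434, 570, 423, 413, 548, 463
Mean correct RT = 4555/10 = 455.5000 ms
Proportion correct = 10/13
IES = 455.5000 / (10/13) = 592.150 ms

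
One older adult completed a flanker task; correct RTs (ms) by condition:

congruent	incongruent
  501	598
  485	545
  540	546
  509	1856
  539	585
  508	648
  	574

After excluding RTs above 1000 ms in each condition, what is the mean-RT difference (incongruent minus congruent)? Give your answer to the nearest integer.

incongruent: exclude 1856
M(congruent) = 3082/6 = 513.667
M(incongruent) = 3496/6 = 582.667
Difference = 582.667 − 513.667 = 69.000 ms

69 ms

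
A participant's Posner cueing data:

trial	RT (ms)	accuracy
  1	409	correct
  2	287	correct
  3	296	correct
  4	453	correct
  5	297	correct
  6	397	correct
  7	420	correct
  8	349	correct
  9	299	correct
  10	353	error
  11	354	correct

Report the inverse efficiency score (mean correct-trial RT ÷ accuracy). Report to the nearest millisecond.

392 ms

Correct trials (n=10): 409, 287, 296, 453, 297, 397, 420, 349, 299, 354
Mean correct RT = 3561/10 = 356.1000 ms
Proportion correct = 10/11
IES = 356.1000 / (10/11) = 391.710 ms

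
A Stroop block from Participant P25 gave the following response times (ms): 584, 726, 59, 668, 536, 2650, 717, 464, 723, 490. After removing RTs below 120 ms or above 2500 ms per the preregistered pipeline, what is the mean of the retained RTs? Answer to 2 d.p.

613.50 ms

Excluded: 59, 2650
Retained (n=8): Σ = 4908
Mean = 4908/8 = 613.5000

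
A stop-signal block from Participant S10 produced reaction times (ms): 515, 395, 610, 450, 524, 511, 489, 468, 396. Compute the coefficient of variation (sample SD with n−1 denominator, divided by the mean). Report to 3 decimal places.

n = 9, Σ = 4358, M = 484.2222
Σ(x−M)² = 36267.556; s = √(36267.556/8) = 67.3309
CV = 67.3309 / 484.2222 = 0.13905

0.139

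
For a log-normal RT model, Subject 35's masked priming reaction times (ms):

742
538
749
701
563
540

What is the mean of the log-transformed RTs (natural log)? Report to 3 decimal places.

ln(RT): 6.6093, 6.2879, 6.6187, 6.5525, 6.3333, 6.2916
Σ ln(RT) = 38.6933
Mean = 38.6933/6 = 6.44888

6.449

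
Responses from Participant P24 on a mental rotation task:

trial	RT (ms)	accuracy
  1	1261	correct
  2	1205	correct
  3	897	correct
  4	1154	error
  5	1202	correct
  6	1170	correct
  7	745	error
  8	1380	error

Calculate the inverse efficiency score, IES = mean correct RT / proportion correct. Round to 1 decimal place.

1835.2 ms

Correct trials (n=5): 1261, 1205, 897, 1202, 1170
Mean correct RT = 5735/5 = 1147.0000 ms
Proportion correct = 5/8
IES = 1147.0000 / (5/8) = 1835.200 ms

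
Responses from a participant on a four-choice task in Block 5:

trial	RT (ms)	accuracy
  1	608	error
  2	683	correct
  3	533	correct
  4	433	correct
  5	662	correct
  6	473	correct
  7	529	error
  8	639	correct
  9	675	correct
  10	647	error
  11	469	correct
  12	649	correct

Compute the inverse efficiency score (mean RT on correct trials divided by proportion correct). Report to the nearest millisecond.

Correct trials (n=9): 683, 533, 433, 662, 473, 639, 675, 469, 649
Mean correct RT = 5216/9 = 579.5556 ms
Proportion correct = 9/12
IES = 579.5556 / (9/12) = 772.741 ms

773 ms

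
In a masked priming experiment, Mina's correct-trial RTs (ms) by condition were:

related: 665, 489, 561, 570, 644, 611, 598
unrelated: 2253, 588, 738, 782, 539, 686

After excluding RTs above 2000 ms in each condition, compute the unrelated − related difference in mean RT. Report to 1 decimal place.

75.5 ms

unrelated: exclude 2253
M(related) = 4138/7 = 591.143
M(unrelated) = 3333/5 = 666.600
Difference = 666.600 − 591.143 = 75.457 ms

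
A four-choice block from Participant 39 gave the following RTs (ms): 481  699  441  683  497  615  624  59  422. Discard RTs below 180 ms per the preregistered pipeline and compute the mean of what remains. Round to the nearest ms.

558 ms

Excluded: 59
Retained (n=8): Σ = 4462
Mean = 4462/8 = 557.7500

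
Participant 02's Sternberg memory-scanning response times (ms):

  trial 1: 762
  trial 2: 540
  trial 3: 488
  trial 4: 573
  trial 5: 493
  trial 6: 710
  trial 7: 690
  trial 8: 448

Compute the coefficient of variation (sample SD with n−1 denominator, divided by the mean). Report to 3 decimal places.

n = 8, Σ = 4704, M = 588.0000
Σ(x−M)² = 96718.000; s = √(96718.000/7) = 117.5451
CV = 117.5451 / 588.0000 = 0.19991

0.200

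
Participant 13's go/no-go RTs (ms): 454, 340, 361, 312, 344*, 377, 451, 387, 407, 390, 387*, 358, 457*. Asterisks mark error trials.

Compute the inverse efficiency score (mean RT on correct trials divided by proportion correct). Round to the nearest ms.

499 ms

Correct trials (n=10): 454, 340, 361, 312, 377, 451, 387, 407, 390, 358
Mean correct RT = 3837/10 = 383.7000 ms
Proportion correct = 10/13
IES = 383.7000 / (10/13) = 498.810 ms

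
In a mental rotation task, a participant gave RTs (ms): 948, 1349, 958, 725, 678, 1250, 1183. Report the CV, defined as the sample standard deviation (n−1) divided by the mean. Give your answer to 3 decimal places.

0.255

n = 7, Σ = 7091, M = 1013.0000
Σ(x−M)² = 400384.000; s = √(400384.000/6) = 258.3228
CV = 258.3228 / 1013.0000 = 0.25501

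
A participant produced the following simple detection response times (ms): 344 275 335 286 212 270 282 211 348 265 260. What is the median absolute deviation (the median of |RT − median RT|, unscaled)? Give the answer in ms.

15 ms

Sorted: 211, 212, 260, 265, 270, 275, 282, 286, 335, 344, 348 → median = 275
|x − 275|: 69, 0, 60, 11, 63, 5, 7, 64, 73, 10, 15
Sorted deviations: 0, 5, 7, 10, 11, 15, 60, 63, 64, 69, 73 → MAD = 15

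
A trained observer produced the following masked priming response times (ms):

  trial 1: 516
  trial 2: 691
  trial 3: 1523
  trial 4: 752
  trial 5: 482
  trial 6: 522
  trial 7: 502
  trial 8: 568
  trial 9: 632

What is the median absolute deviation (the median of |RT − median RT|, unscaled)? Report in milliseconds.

Sorted: 482, 502, 516, 522, 568, 632, 691, 752, 1523 → median = 568
|x − 568|: 52, 123, 955, 184, 86, 46, 66, 0, 64
Sorted deviations: 0, 46, 52, 64, 66, 86, 123, 184, 955 → MAD = 66

66 ms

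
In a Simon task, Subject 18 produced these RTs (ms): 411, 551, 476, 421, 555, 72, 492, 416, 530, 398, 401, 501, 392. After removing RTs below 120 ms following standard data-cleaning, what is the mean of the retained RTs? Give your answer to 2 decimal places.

462.00 ms

Excluded: 72
Retained (n=12): Σ = 5544
Mean = 5544/12 = 462.0000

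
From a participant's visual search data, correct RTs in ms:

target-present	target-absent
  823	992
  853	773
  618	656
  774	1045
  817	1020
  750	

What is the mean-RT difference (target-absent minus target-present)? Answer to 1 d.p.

124.7 ms

M(target-present) = 4635/6 = 772.500
M(target-absent) = 4486/5 = 897.200
Difference = 897.200 − 772.500 = 124.700 ms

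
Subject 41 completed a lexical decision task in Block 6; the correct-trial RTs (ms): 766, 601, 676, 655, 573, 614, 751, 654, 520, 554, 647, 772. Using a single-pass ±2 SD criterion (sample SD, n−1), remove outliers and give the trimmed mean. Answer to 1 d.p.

n = 12, ΣRT = 7783, M = 648.583
Σ(x−M)² = 74984.92; s = √(74984.92/11) = 82.564
Cutoffs: 648.583 ± 2·82.564 → [483.5, 813.7]
No RTs fall outside the cutoffs; all 12 retained. Mean = 7783/12 = 648.583

648.6 ms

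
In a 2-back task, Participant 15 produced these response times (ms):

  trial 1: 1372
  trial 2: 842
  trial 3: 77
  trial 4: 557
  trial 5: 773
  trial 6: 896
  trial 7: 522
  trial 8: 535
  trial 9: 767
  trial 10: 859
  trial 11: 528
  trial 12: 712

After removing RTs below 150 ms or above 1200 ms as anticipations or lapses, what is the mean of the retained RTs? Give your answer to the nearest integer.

699 ms

Excluded: 77, 1372
Retained (n=10): Σ = 6991
Mean = 6991/10 = 699.1000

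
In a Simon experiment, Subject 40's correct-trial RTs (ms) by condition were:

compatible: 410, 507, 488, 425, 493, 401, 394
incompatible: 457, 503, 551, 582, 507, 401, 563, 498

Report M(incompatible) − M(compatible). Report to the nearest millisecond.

M(compatible) = 3118/7 = 445.429
M(incompatible) = 4062/8 = 507.750
Difference = 507.750 − 445.429 = 62.321 ms

62 ms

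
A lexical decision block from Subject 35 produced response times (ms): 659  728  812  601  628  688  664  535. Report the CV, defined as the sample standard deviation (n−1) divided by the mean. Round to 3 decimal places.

n = 8, Σ = 5315, M = 664.3750
Σ(x−M)² = 48505.875; s = √(48505.875/7) = 83.2431
CV = 83.2431 / 664.3750 = 0.12530

0.125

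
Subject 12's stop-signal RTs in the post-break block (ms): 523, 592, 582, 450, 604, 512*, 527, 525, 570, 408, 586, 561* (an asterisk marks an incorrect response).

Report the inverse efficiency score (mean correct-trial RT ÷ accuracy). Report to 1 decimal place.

644.0 ms

Correct trials (n=10): 523, 592, 582, 450, 604, 527, 525, 570, 408, 586
Mean correct RT = 5367/10 = 536.7000 ms
Proportion correct = 10/12
IES = 536.7000 / (10/12) = 644.040 ms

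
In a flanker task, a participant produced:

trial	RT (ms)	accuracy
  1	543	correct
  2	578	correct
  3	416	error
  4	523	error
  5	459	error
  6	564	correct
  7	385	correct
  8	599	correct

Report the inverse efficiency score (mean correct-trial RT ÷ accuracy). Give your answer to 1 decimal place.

854.1 ms

Correct trials (n=5): 543, 578, 564, 385, 599
Mean correct RT = 2669/5 = 533.8000 ms
Proportion correct = 5/8
IES = 533.8000 / (5/8) = 854.080 ms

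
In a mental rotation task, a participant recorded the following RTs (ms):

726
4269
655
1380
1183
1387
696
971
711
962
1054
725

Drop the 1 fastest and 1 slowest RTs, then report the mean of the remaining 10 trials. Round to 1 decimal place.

979.5 ms

Sorted: 655, 696, 711, 725, 726, 962, 971, 1054, 1183, 1380, 1387, 4269
Drop lowest 1 (655) and highest 1 (4269)
Remaining (n=10): Σ = 9795, mean = 9795/10 = 979.500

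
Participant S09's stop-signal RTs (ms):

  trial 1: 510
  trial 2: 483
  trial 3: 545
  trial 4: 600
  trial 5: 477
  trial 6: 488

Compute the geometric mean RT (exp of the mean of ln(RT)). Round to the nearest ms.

ln(RT): 6.2344, 6.1800, 6.3008, 6.3969, 6.1675, 6.1903
Mean ln(RT) = 37.4700/6 = 6.24500
Geometric mean = exp(6.24500) = 515.43 ms

515 ms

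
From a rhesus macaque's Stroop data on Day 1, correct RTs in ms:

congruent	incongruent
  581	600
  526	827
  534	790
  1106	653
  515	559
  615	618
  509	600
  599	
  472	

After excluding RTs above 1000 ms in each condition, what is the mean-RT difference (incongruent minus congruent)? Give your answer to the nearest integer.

congruent: exclude 1106
M(congruent) = 4351/8 = 543.875
M(incongruent) = 4647/7 = 663.857
Difference = 663.857 − 543.875 = 119.982 ms

120 ms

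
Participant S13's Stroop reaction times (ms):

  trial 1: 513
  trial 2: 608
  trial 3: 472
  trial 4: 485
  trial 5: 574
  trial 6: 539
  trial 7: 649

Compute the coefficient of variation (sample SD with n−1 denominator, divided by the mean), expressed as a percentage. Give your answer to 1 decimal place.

n = 7, Σ = 3840, M = 548.5714
Σ(x−M)² = 25525.714; s = √(25525.714/6) = 65.2249
CV = 65.2249 / 548.5714 = 0.11890 = 11.890%

11.9%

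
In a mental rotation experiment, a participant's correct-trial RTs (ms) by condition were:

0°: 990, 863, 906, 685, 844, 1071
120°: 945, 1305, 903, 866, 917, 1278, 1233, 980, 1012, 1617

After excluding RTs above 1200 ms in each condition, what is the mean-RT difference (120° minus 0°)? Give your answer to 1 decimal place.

120°: exclude 1305, 1278, 1233, 1617
M(0°) = 5359/6 = 893.167
M(120°) = 5623/6 = 937.167
Difference = 937.167 − 893.167 = 44.000 ms

44.0 ms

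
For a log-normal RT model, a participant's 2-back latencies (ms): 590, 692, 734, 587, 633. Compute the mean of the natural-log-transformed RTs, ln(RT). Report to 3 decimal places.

ln(RT): 6.3801, 6.5396, 6.5985, 6.3750, 6.4505
Σ ln(RT) = 32.3437
Mean = 32.3437/5 = 6.46874

6.469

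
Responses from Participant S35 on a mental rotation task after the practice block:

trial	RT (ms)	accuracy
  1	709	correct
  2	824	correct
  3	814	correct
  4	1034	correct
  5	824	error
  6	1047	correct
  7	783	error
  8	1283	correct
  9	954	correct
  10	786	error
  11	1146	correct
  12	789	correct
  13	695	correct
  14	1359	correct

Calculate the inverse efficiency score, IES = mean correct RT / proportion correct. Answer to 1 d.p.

1232.7 ms

Correct trials (n=11): 709, 824, 814, 1034, 1047, 1283, 954, 1146, 789, 695, 1359
Mean correct RT = 10654/11 = 968.5455 ms
Proportion correct = 11/14
IES = 968.5455 / (11/14) = 1232.694 ms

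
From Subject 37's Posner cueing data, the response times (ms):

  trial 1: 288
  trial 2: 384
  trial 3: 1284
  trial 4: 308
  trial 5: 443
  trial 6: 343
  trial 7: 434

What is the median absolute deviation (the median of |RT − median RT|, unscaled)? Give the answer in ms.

Sorted: 288, 308, 343, 384, 434, 443, 1284 → median = 384
|x − 384|: 96, 0, 900, 76, 59, 41, 50
Sorted deviations: 0, 41, 50, 59, 76, 96, 900 → MAD = 59

59 ms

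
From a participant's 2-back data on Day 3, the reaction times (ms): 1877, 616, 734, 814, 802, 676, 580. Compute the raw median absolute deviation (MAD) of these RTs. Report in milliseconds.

Sorted: 580, 616, 676, 734, 802, 814, 1877 → median = 734
|x − 734|: 1143, 118, 0, 80, 68, 58, 154
Sorted deviations: 0, 58, 68, 80, 118, 154, 1143 → MAD = 80

80 ms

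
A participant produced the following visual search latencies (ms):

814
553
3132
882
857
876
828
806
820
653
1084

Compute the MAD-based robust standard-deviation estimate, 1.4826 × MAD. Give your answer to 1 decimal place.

Sorted: 553, 653, 806, 814, 820, 828, 857, 876, 882, 1084, 3132 → median = 828
|x − 828| sorted: 0, 8, 14, 22, 29, 48, 54, 175, 256, 275, 2304 → MAD = 48
Robust SD ≈ 1.4826 × 48 = 71.165

71.2 ms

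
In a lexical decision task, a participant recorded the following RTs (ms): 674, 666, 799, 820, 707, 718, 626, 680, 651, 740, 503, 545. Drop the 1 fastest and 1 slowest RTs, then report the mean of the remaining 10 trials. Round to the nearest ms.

Sorted: 503, 545, 626, 651, 666, 674, 680, 707, 718, 740, 799, 820
Drop lowest 1 (503) and highest 1 (820)
Remaining (n=10): Σ = 6806, mean = 6806/10 = 680.600

681 ms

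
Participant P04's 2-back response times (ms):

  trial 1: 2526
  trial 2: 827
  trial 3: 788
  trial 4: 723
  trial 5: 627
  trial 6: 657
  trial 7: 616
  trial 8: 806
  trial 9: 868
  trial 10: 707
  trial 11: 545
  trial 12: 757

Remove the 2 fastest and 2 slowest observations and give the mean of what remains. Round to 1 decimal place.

Sorted: 545, 616, 627, 657, 707, 723, 757, 788, 806, 827, 868, 2526
Drop lowest 2 (545, 616) and highest 2 (868, 2526)
Remaining (n=8): Σ = 5892, mean = 5892/8 = 736.500

736.5 ms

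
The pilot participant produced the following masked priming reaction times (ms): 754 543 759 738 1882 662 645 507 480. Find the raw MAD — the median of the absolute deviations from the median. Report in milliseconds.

97 ms

Sorted: 480, 507, 543, 645, 662, 738, 754, 759, 1882 → median = 662
|x − 662|: 92, 119, 97, 76, 1220, 0, 17, 155, 182
Sorted deviations: 0, 17, 76, 92, 97, 119, 155, 182, 1220 → MAD = 97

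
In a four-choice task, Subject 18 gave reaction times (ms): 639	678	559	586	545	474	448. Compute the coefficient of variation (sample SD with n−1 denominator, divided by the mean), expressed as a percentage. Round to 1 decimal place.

14.7%

n = 7, Σ = 3929, M = 561.2857
Σ(x−M)² = 40995.429; s = √(40995.429/6) = 82.6594
CV = 82.6594 / 561.2857 = 0.14727 = 14.727%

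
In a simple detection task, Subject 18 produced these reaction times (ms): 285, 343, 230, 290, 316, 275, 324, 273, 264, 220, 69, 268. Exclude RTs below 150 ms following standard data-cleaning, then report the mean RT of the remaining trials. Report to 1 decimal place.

Excluded: 69
Retained (n=11): Σ = 3088
Mean = 3088/11 = 280.7273

280.7 ms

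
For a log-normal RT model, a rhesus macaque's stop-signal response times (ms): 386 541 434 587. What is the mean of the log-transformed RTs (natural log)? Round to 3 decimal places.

ln(RT): 5.9558, 6.2934, 6.0730, 6.3750
Σ ln(RT) = 24.6973
Mean = 24.6973/4 = 6.17433

6.174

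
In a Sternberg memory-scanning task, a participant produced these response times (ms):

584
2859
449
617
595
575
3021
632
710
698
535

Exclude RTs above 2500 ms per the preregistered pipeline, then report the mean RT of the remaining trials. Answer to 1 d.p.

599.4 ms

Excluded: 2859, 3021
Retained (n=9): Σ = 5395
Mean = 5395/9 = 599.4444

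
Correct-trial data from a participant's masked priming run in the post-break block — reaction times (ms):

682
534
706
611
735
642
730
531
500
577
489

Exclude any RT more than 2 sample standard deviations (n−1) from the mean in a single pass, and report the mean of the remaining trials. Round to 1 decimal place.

612.5 ms

n = 11, ΣRT = 6737, M = 612.455
Σ(x−M)² = 85230.73; s = √(85230.73/10) = 92.320
Cutoffs: 612.455 ± 2·92.320 → [427.8, 797.1]
No RTs fall outside the cutoffs; all 11 retained. Mean = 6737/11 = 612.455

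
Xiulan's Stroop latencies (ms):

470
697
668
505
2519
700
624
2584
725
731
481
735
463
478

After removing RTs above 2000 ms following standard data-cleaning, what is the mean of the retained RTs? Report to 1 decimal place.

606.4 ms

Excluded: 2519, 2584
Retained (n=12): Σ = 7277
Mean = 7277/12 = 606.4167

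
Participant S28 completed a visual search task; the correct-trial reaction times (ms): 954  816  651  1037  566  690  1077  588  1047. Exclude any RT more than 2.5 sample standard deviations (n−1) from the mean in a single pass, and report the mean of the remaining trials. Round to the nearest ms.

825 ms

n = 9, ΣRT = 7426, M = 825.111
Σ(x−M)² = 346204.89; s = √(346204.89/8) = 208.028
Cutoffs: 825.111 ± 2.5·208.028 → [305.0, 1345.2]
No RTs fall outside the cutoffs; all 9 retained. Mean = 7426/9 = 825.111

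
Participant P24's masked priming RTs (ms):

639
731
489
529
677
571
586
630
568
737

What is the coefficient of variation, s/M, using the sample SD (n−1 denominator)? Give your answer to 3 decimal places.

0.134

n = 10, Σ = 6157, M = 615.7000
Σ(x−M)² = 61238.100; s = √(61238.100/9) = 82.4878
CV = 82.4878 / 615.7000 = 0.13397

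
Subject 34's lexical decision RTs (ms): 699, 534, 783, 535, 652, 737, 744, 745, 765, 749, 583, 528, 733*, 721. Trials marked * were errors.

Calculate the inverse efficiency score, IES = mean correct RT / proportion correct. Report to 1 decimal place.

726.9 ms

Correct trials (n=13): 699, 534, 783, 535, 652, 737, 744, 745, 765, 749, 583, 528, 721
Mean correct RT = 8775/13 = 675.0000 ms
Proportion correct = 13/14
IES = 675.0000 / (13/14) = 726.923 ms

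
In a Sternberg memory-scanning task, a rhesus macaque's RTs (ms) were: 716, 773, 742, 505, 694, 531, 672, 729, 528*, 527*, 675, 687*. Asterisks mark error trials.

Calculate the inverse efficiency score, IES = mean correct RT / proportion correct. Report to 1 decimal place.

894.4 ms

Correct trials (n=9): 716, 773, 742, 505, 694, 531, 672, 729, 675
Mean correct RT = 6037/9 = 670.7778 ms
Proportion correct = 9/12
IES = 670.7778 / (9/12) = 894.370 ms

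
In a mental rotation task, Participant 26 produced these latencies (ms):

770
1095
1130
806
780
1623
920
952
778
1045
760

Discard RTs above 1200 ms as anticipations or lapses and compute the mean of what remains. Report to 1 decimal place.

Excluded: 1623
Retained (n=10): Σ = 9036
Mean = 9036/10 = 903.6000

903.6 ms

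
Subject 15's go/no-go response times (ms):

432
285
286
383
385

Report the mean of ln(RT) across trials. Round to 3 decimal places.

5.856

ln(RT): 6.0684, 5.6525, 5.6560, 5.9480, 5.9532
Σ ln(RT) = 29.2782
Mean = 29.2782/5 = 5.85564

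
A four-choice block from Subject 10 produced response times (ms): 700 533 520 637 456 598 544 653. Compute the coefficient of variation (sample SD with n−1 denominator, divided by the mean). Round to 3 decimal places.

n = 8, Σ = 4641, M = 580.1250
Σ(x−M)² = 45782.875; s = √(45782.875/7) = 80.8728
CV = 80.8728 / 580.1250 = 0.13941

0.139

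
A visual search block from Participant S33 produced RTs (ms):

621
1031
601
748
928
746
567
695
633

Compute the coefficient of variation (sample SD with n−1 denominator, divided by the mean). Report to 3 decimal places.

n = 9, Σ = 6570, M = 730.0000
Σ(x−M)² = 196110.000; s = √(196110.000/8) = 156.5687
CV = 156.5687 / 730.0000 = 0.21448

0.214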